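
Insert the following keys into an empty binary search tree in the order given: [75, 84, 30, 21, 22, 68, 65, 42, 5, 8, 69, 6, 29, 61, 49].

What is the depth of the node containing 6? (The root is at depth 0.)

Insert 75: tree is empty, so 75 becomes the root.
Insert 84: 84 > 75 → go right. Place as right child of 75.
Insert 30: 30 < 75 → go left. Place as left child of 75.
Insert 21: 21 < 75 → go left; 21 < 30 → go left. Place as left child of 30.
Insert 22: 22 < 75 → go left; 22 < 30 → go left; 22 > 21 → go right. Place as right child of 21.
Insert 68: 68 < 75 → go left; 68 > 30 → go right. Place as right child of 30.
Insert 65: 65 < 75 → go left; 65 > 30 → go right; 65 < 68 → go left. Place as left child of 68.
Insert 42: 42 < 75 → go left; 42 > 30 → go right; 42 < 68 → go left; 42 < 65 → go left. Place as left child of 65.
Insert 5: 5 < 75 → go left; 5 < 30 → go left; 5 < 21 → go left. Place as left child of 21.
Insert 8: 8 < 75 → go left; 8 < 30 → go left; 8 < 21 → go left; 8 > 5 → go right. Place as right child of 5.
Insert 69: 69 < 75 → go left; 69 > 30 → go right; 69 > 68 → go right. Place as right child of 68.
Insert 6: 6 < 75 → go left; 6 < 30 → go left; 6 < 21 → go left; 6 > 5 → go right; 6 < 8 → go left. Place as left child of 8.
Insert 29: 29 < 75 → go left; 29 < 30 → go left; 29 > 21 → go right; 29 > 22 → go right. Place as right child of 22.
Insert 61: 61 < 75 → go left; 61 > 30 → go right; 61 < 68 → go left; 61 < 65 → go left; 61 > 42 → go right. Place as right child of 42.
Insert 49: 49 < 75 → go left; 49 > 30 → go right; 49 < 68 → go left; 49 < 65 → go left; 49 > 42 → go right; 49 < 61 → go left. Place as left child of 61.

Path to 6: 75 → 30 → 21 → 5 → 8 → 6, which is 5 edges.

5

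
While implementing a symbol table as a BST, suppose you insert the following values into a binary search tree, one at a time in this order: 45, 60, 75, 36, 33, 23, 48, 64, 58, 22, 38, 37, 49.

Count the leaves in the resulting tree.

4

Resulting structure (node: left, right):
  45: L=36, R=60
  60: L=48, R=75
  75: L=64, R=–
  36: L=33, R=38
  33: L=23, R=–
  23: L=22, R=–
  48: L=–, R=58
  64: L=–, R=–
  58: L=49, R=–
  22: L=–, R=–
  38: L=37, R=–
  37: L=–, R=–
  49: L=–, R=–

Leaves: 22, 37, 49, 64 — 4 in total.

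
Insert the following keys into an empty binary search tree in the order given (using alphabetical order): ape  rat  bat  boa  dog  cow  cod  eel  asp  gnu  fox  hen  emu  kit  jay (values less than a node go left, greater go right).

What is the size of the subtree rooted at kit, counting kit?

2

ape: root
rat: right child of ape (depth 1)
bat: left child of rat (depth 2)
boa: right child of bat (depth 3)
dog: right child of boa (depth 4)
cow: left child of dog (depth 5)
cod: left child of cow (depth 6)
eel: right child of dog (depth 5)
asp: left child of bat (depth 3)
gnu: right child of eel (depth 6)
fox: left child of gnu (depth 7)
hen: right child of gnu (depth 7)
emu: left child of fox (depth 8)
kit: right child of hen (depth 8)
jay: left child of kit (depth 9)

Subtree rooted at kit contains: kit, jay — 2 nodes.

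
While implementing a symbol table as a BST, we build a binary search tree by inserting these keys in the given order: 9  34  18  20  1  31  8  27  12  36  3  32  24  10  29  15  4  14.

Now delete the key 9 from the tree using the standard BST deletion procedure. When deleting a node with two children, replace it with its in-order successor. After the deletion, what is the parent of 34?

10

Resulting structure (node: left, right):
  9: L=1, R=34
  34: L=18, R=36
  18: L=12, R=20
  20: L=–, R=31
  1: L=–, R=8
  31: L=27, R=32
  8: L=3, R=–
  27: L=24, R=29
  12: L=10, R=15
  36: L=–, R=–
  3: L=–, R=4
  32: L=–, R=–
  24: L=–, R=–
  10: L=–, R=–
  29: L=–, R=–
  15: L=14, R=–
  4: L=–, R=–
  14: L=–, R=–

Delete 9 (two children — replace with in-order successor).
After deletion, 34's parent is 10.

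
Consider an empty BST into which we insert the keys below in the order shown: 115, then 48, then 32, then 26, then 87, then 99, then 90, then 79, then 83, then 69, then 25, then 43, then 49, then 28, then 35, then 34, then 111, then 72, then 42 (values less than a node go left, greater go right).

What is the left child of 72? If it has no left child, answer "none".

Insert 115: tree is empty, so 115 becomes the root.
Insert 48: 48 < 115 → go left. Place as left child of 115.
Insert 32: 32 < 115 → go left; 32 < 48 → go left. Place as left child of 48.
Insert 26: 26 < 115 → go left; 26 < 48 → go left; 26 < 32 → go left. Place as left child of 32.
Insert 87: 87 < 115 → go left; 87 > 48 → go right. Place as right child of 48.
Insert 99: 99 < 115 → go left; 99 > 48 → go right; 99 > 87 → go right. Place as right child of 87.
Insert 90: 90 < 115 → go left; 90 > 48 → go right; 90 > 87 → go right; 90 < 99 → go left. Place as left child of 99.
Insert 79: 79 < 115 → go left; 79 > 48 → go right; 79 < 87 → go left. Place as left child of 87.
Insert 83: 83 < 115 → go left; 83 > 48 → go right; 83 < 87 → go left; 83 > 79 → go right. Place as right child of 79.
Insert 69: 69 < 115 → go left; 69 > 48 → go right; 69 < 87 → go left; 69 < 79 → go left. Place as left child of 79.
Insert 25: 25 < 115 → go left; 25 < 48 → go left; 25 < 32 → go left; 25 < 26 → go left. Place as left child of 26.
Insert 43: 43 < 115 → go left; 43 < 48 → go left; 43 > 32 → go right. Place as right child of 32.
Insert 49: 49 < 115 → go left; 49 > 48 → go right; 49 < 87 → go left; 49 < 79 → go left; 49 < 69 → go left. Place as left child of 69.
Insert 28: 28 < 115 → go left; 28 < 48 → go left; 28 < 32 → go left; 28 > 26 → go right. Place as right child of 26.
Insert 35: 35 < 115 → go left; 35 < 48 → go left; 35 > 32 → go right; 35 < 43 → go left. Place as left child of 43.
Insert 34: 34 < 115 → go left; 34 < 48 → go left; 34 > 32 → go right; 34 < 43 → go left; 34 < 35 → go left. Place as left child of 35.
Insert 111: 111 < 115 → go left; 111 > 48 → go right; 111 > 87 → go right; 111 > 99 → go right. Place as right child of 99.
Insert 72: 72 < 115 → go left; 72 > 48 → go right; 72 < 87 → go left; 72 < 79 → go left; 72 > 69 → go right. Place as right child of 69.
Insert 42: 42 < 115 → go left; 42 < 48 → go left; 42 > 32 → go right; 42 < 43 → go left; 42 > 35 → go right. Place as right child of 35.

none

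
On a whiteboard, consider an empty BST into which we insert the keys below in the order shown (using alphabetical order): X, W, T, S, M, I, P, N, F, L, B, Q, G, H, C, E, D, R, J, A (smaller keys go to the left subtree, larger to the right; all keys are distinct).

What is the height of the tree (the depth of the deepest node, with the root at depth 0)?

10

Resulting structure (node: left, right):
  X: L=W, R=–
  W: L=T, R=–
  T: L=S, R=–
  S: L=M, R=–
  M: L=I, R=P
  I: L=F, R=L
  P: L=N, R=Q
  N: L=–, R=–
  F: L=B, R=G
  L: L=J, R=–
  B: L=A, R=C
  Q: L=–, R=R
  G: L=–, R=H
  H: L=–, R=–
  C: L=–, R=E
  E: L=D, R=–
  D: L=–, R=–
  R: L=–, R=–
  J: L=–, R=–
  A: L=–, R=–

The deepest node is D at depth 10.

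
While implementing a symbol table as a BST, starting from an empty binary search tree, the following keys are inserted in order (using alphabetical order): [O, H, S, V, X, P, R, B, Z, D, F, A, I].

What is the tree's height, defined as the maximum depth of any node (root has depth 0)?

4

Resulting structure (node: left, right):
  O: L=H, R=S
  H: L=B, R=I
  S: L=P, R=V
  V: L=–, R=X
  X: L=–, R=Z
  P: L=–, R=R
  R: L=–, R=–
  B: L=A, R=D
  Z: L=–, R=–
  D: L=–, R=F
  F: L=–, R=–
  A: L=–, R=–
  I: L=–, R=–

The deepest node is Z at depth 4.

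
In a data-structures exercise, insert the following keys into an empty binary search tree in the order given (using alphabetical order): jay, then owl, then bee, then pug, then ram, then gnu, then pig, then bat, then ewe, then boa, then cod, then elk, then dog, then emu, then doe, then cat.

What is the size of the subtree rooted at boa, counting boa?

7

jay: root
owl: right child of jay (depth 1)
bee: left child of jay (depth 1)
pug: right child of owl (depth 2)
ram: right child of pug (depth 3)
gnu: right child of bee (depth 2)
pig: left child of pug (depth 3)
bat: left child of bee (depth 2)
ewe: left child of gnu (depth 3)
boa: left child of ewe (depth 4)
cod: right child of boa (depth 5)
elk: right child of cod (depth 6)
dog: left child of elk (depth 7)
emu: right child of elk (depth 7)
doe: left child of dog (depth 8)
cat: left child of cod (depth 6)

Subtree rooted at boa contains: boa, cod, cat, elk, dog, doe, emu — 7 nodes.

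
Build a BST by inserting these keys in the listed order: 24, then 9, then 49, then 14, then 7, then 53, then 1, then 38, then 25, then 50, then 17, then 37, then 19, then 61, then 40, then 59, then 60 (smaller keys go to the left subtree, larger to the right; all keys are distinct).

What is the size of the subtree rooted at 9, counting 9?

6

24: root
9: left child of 24 (depth 1)
49: right child of 24 (depth 1)
14: right child of 9 (depth 2)
7: left child of 9 (depth 2)
53: right child of 49 (depth 2)
1: left child of 7 (depth 3)
38: left child of 49 (depth 2)
25: left child of 38 (depth 3)
50: left child of 53 (depth 3)
17: right child of 14 (depth 3)
37: right child of 25 (depth 4)
19: right child of 17 (depth 4)
61: right child of 53 (depth 3)
40: right child of 38 (depth 3)
59: left child of 61 (depth 4)
60: right child of 59 (depth 5)

Subtree rooted at 9 contains: 9, 7, 1, 14, 17, 19 — 6 nodes.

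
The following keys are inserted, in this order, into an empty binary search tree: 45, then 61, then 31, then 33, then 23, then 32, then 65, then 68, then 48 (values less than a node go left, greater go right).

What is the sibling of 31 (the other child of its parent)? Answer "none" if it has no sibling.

61

Resulting structure (node: left, right):
  45: L=31, R=61
  61: L=48, R=65
  31: L=23, R=33
  33: L=32, R=–
  23: L=–, R=–
  32: L=–, R=–
  65: L=–, R=68
  68: L=–, R=–
  48: L=–, R=–

31's parent is 45; the other child of 45 is 61.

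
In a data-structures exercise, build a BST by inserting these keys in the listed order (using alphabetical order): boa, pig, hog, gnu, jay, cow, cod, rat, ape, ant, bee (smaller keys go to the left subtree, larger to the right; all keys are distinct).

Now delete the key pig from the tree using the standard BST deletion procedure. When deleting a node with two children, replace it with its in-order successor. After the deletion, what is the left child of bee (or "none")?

Insert boa: tree is empty, so boa becomes the root.
Insert pig: pig > boa → go right. Place as right child of boa.
Insert hog: hog > boa → go right; hog < pig → go left. Place as left child of pig.
Insert gnu: gnu > boa → go right; gnu < pig → go left; gnu < hog → go left. Place as left child of hog.
Insert jay: jay > boa → go right; jay < pig → go left; jay > hog → go right. Place as right child of hog.
Insert cow: cow > boa → go right; cow < pig → go left; cow < hog → go left; cow < gnu → go left. Place as left child of gnu.
Insert cod: cod > boa → go right; cod < pig → go left; cod < hog → go left; cod < gnu → go left; cod < cow → go left. Place as left child of cow.
Insert rat: rat > boa → go right; rat > pig → go right. Place as right child of pig.
Insert ape: ape < boa → go left. Place as left child of boa.
Insert ant: ant < boa → go left; ant < ape → go left. Place as left child of ape.
Insert bee: bee < boa → go left; bee > ape → go right. Place as right child of ape.

Delete pig (two children — replace with in-order successor).
After deletion, bee's left child: none.

none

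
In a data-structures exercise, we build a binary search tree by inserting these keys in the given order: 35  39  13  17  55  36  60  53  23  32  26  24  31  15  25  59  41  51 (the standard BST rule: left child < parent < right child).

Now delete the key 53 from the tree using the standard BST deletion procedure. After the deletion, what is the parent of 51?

Resulting structure (node: left, right):
  35: L=13, R=39
  39: L=36, R=55
  13: L=–, R=17
  17: L=15, R=23
  55: L=53, R=60
  36: L=–, R=–
  60: L=59, R=–
  53: L=41, R=–
  23: L=–, R=32
  32: L=26, R=–
  26: L=24, R=31
  24: L=–, R=25
  31: L=–, R=–
  15: L=–, R=–
  25: L=–, R=–
  59: L=–, R=–
  41: L=–, R=51
  51: L=–, R=–

Delete 53 (at most one child — splice it out).
After deletion, 51's parent is 41.

41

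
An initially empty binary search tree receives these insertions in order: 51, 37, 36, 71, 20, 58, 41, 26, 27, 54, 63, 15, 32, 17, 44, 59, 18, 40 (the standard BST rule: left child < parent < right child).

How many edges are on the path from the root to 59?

Insert 51: tree is empty, so 51 becomes the root.
Insert 37: 37 < 51 → go left. Place as left child of 51.
Insert 36: 36 < 51 → go left; 36 < 37 → go left. Place as left child of 37.
Insert 71: 71 > 51 → go right. Place as right child of 51.
Insert 20: 20 < 51 → go left; 20 < 37 → go left; 20 < 36 → go left. Place as left child of 36.
Insert 58: 58 > 51 → go right; 58 < 71 → go left. Place as left child of 71.
Insert 41: 41 < 51 → go left; 41 > 37 → go right. Place as right child of 37.
Insert 26: 26 < 51 → go left; 26 < 37 → go left; 26 < 36 → go left; 26 > 20 → go right. Place as right child of 20.
Insert 27: 27 < 51 → go left; 27 < 37 → go left; 27 < 36 → go left; 27 > 20 → go right; 27 > 26 → go right. Place as right child of 26.
Insert 54: 54 > 51 → go right; 54 < 71 → go left; 54 < 58 → go left. Place as left child of 58.
Insert 63: 63 > 51 → go right; 63 < 71 → go left; 63 > 58 → go right. Place as right child of 58.
Insert 15: 15 < 51 → go left; 15 < 37 → go left; 15 < 36 → go left; 15 < 20 → go left. Place as left child of 20.
Insert 32: 32 < 51 → go left; 32 < 37 → go left; 32 < 36 → go left; 32 > 20 → go right; 32 > 26 → go right; 32 > 27 → go right. Place as right child of 27.
Insert 17: 17 < 51 → go left; 17 < 37 → go left; 17 < 36 → go left; 17 < 20 → go left; 17 > 15 → go right. Place as right child of 15.
Insert 44: 44 < 51 → go left; 44 > 37 → go right; 44 > 41 → go right. Place as right child of 41.
Insert 59: 59 > 51 → go right; 59 < 71 → go left; 59 > 58 → go right; 59 < 63 → go left. Place as left child of 63.
Insert 18: 18 < 51 → go left; 18 < 37 → go left; 18 < 36 → go left; 18 < 20 → go left; 18 > 15 → go right; 18 > 17 → go right. Place as right child of 17.
Insert 40: 40 < 51 → go left; 40 > 37 → go right; 40 < 41 → go left. Place as left child of 41.

Path to 59: 51 → 71 → 58 → 63 → 59, which is 4 edges.

4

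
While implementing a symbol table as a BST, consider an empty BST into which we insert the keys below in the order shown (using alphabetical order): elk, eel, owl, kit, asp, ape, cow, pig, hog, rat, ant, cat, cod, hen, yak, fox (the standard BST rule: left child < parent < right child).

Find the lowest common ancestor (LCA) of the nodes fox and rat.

Insert elk: tree is empty, so elk becomes the root.
Insert eel: eel < elk → go left. Place as left child of elk.
Insert owl: owl > elk → go right. Place as right child of elk.
Insert kit: kit > elk → go right; kit < owl → go left. Place as left child of owl.
Insert asp: asp < elk → go left; asp < eel → go left. Place as left child of eel.
Insert ape: ape < elk → go left; ape < eel → go left; ape < asp → go left. Place as left child of asp.
Insert cow: cow < elk → go left; cow < eel → go left; cow > asp → go right. Place as right child of asp.
Insert pig: pig > elk → go right; pig > owl → go right. Place as right child of owl.
Insert hog: hog > elk → go right; hog < owl → go left; hog < kit → go left. Place as left child of kit.
Insert rat: rat > elk → go right; rat > owl → go right; rat > pig → go right. Place as right child of pig.
Insert ant: ant < elk → go left; ant < eel → go left; ant < asp → go left; ant < ape → go left. Place as left child of ape.
Insert cat: cat < elk → go left; cat < eel → go left; cat > asp → go right; cat < cow → go left. Place as left child of cow.
Insert cod: cod < elk → go left; cod < eel → go left; cod > asp → go right; cod < cow → go left; cod > cat → go right. Place as right child of cat.
Insert hen: hen > elk → go right; hen < owl → go left; hen < kit → go left; hen < hog → go left. Place as left child of hog.
Insert yak: yak > elk → go right; yak > owl → go right; yak > pig → go right; yak > rat → go right. Place as right child of rat.
Insert fox: fox > elk → go right; fox < owl → go left; fox < kit → go left; fox < hog → go left; fox < hen → go left. Place as left child of hen.

Path to fox: elk → owl → kit → hog → hen → fox
Path to rat: elk → owl → pig → rat
The paths share a prefix ending at owl, then split left and right.

owl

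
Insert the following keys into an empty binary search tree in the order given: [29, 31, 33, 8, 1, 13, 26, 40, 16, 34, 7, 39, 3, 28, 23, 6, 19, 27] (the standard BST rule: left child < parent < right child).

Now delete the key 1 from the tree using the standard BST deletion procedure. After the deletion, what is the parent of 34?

Insert 29: tree is empty, so 29 becomes the root.
Insert 31: 31 > 29 → go right. Place as right child of 29.
Insert 33: 33 > 29 → go right; 33 > 31 → go right. Place as right child of 31.
Insert 8: 8 < 29 → go left. Place as left child of 29.
Insert 1: 1 < 29 → go left; 1 < 8 → go left. Place as left child of 8.
Insert 13: 13 < 29 → go left; 13 > 8 → go right. Place as right child of 8.
Insert 26: 26 < 29 → go left; 26 > 8 → go right; 26 > 13 → go right. Place as right child of 13.
Insert 40: 40 > 29 → go right; 40 > 31 → go right; 40 > 33 → go right. Place as right child of 33.
Insert 16: 16 < 29 → go left; 16 > 8 → go right; 16 > 13 → go right; 16 < 26 → go left. Place as left child of 26.
Insert 34: 34 > 29 → go right; 34 > 31 → go right; 34 > 33 → go right; 34 < 40 → go left. Place as left child of 40.
Insert 7: 7 < 29 → go left; 7 < 8 → go left; 7 > 1 → go right. Place as right child of 1.
Insert 39: 39 > 29 → go right; 39 > 31 → go right; 39 > 33 → go right; 39 < 40 → go left; 39 > 34 → go right. Place as right child of 34.
Insert 3: 3 < 29 → go left; 3 < 8 → go left; 3 > 1 → go right; 3 < 7 → go left. Place as left child of 7.
Insert 28: 28 < 29 → go left; 28 > 8 → go right; 28 > 13 → go right; 28 > 26 → go right. Place as right child of 26.
Insert 23: 23 < 29 → go left; 23 > 8 → go right; 23 > 13 → go right; 23 < 26 → go left; 23 > 16 → go right. Place as right child of 16.
Insert 6: 6 < 29 → go left; 6 < 8 → go left; 6 > 1 → go right; 6 < 7 → go left; 6 > 3 → go right. Place as right child of 3.
Insert 19: 19 < 29 → go left; 19 > 8 → go right; 19 > 13 → go right; 19 < 26 → go left; 19 > 16 → go right; 19 < 23 → go left. Place as left child of 23.
Insert 27: 27 < 29 → go left; 27 > 8 → go right; 27 > 13 → go right; 27 > 26 → go right; 27 < 28 → go left. Place as left child of 28.

Delete 1 (at most one child — splice it out).
After deletion, 34's parent is 40.

40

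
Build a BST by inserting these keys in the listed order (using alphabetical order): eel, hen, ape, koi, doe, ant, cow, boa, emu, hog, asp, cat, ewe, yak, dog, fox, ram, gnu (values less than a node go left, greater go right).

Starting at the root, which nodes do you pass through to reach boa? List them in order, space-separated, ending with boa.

Insert eel: tree is empty, so eel becomes the root.
Insert hen: hen > eel → go right. Place as right child of eel.
Insert ape: ape < eel → go left. Place as left child of eel.
Insert koi: koi > eel → go right; koi > hen → go right. Place as right child of hen.
Insert doe: doe < eel → go left; doe > ape → go right. Place as right child of ape.
Insert ant: ant < eel → go left; ant < ape → go left. Place as left child of ape.
Insert cow: cow < eel → go left; cow > ape → go right; cow < doe → go left. Place as left child of doe.
Insert boa: boa < eel → go left; boa > ape → go right; boa < doe → go left; boa < cow → go left. Place as left child of cow.
Insert emu: emu > eel → go right; emu < hen → go left. Place as left child of hen.
Insert hog: hog > eel → go right; hog > hen → go right; hog < koi → go left. Place as left child of koi.
Insert asp: asp < eel → go left; asp > ape → go right; asp < doe → go left; asp < cow → go left; asp < boa → go left. Place as left child of boa.
Insert cat: cat < eel → go left; cat > ape → go right; cat < doe → go left; cat < cow → go left; cat > boa → go right. Place as right child of boa.
Insert ewe: ewe > eel → go right; ewe < hen → go left; ewe > emu → go right. Place as right child of emu.
Insert yak: yak > eel → go right; yak > hen → go right; yak > koi → go right. Place as right child of koi.
Insert dog: dog < eel → go left; dog > ape → go right; dog > doe → go right. Place as right child of doe.
Insert fox: fox > eel → go right; fox < hen → go left; fox > emu → go right; fox > ewe → go right. Place as right child of ewe.
Insert ram: ram > eel → go right; ram > hen → go right; ram > koi → go right; ram < yak → go left. Place as left child of yak.
Insert gnu: gnu > eel → go right; gnu < hen → go left; gnu > emu → go right; gnu > ewe → go right; gnu > fox → go right. Place as right child of fox.

eel ape doe cow boa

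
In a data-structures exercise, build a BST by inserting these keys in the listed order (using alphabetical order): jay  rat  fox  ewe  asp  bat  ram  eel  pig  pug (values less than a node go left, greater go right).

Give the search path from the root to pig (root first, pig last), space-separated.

jay rat ram pig

jay: root
rat: right child of jay (depth 1)
fox: left child of jay (depth 1)
ewe: left child of fox (depth 2)
asp: left child of ewe (depth 3)
bat: right child of asp (depth 4)
ram: left child of rat (depth 2)
eel: right child of bat (depth 5)
pig: left child of ram (depth 3)
pug: right child of pig (depth 4)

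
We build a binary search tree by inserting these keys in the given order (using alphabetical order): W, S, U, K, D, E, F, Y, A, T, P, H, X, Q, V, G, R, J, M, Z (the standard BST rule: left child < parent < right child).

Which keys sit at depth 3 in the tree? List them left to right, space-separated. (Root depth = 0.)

W: root
S: left child of W (depth 1)
U: right child of S (depth 2)
K: left child of S (depth 2)
D: left child of K (depth 3)
E: right child of D (depth 4)
F: right child of E (depth 5)
Y: right child of W (depth 1)
A: left child of D (depth 4)
T: left child of U (depth 3)
P: right child of K (depth 3)
H: right child of F (depth 6)
X: left child of Y (depth 2)
Q: right child of P (depth 4)
V: right child of U (depth 3)
G: left child of H (depth 7)
R: right child of Q (depth 5)
J: right child of H (depth 7)
M: left child of P (depth 4)
Z: right child of Y (depth 2)

D P T V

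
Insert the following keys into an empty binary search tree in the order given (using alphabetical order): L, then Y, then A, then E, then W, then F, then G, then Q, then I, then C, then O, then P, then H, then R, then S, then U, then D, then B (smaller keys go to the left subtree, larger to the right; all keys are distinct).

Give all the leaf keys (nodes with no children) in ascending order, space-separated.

B D H P U

Insert L: tree is empty, so L becomes the root.
Insert Y: Y > L → go right. Place as right child of L.
Insert A: A < L → go left. Place as left child of L.
Insert E: E < L → go left; E > A → go right. Place as right child of A.
Insert W: W > L → go right; W < Y → go left. Place as left child of Y.
Insert F: F < L → go left; F > A → go right; F > E → go right. Place as right child of E.
Insert G: G < L → go left; G > A → go right; G > E → go right; G > F → go right. Place as right child of F.
Insert Q: Q > L → go right; Q < Y → go left; Q < W → go left. Place as left child of W.
Insert I: I < L → go left; I > A → go right; I > E → go right; I > F → go right; I > G → go right. Place as right child of G.
Insert C: C < L → go left; C > A → go right; C < E → go left. Place as left child of E.
Insert O: O > L → go right; O < Y → go left; O < W → go left; O < Q → go left. Place as left child of Q.
Insert P: P > L → go right; P < Y → go left; P < W → go left; P < Q → go left; P > O → go right. Place as right child of O.
Insert H: H < L → go left; H > A → go right; H > E → go right; H > F → go right; H > G → go right; H < I → go left. Place as left child of I.
Insert R: R > L → go right; R < Y → go left; R < W → go left; R > Q → go right. Place as right child of Q.
Insert S: S > L → go right; S < Y → go left; S < W → go left; S > Q → go right; S > R → go right. Place as right child of R.
Insert U: U > L → go right; U < Y → go left; U < W → go left; U > Q → go right; U > R → go right; U > S → go right. Place as right child of S.
Insert D: D < L → go left; D > A → go right; D < E → go left; D > C → go right. Place as right child of C.
Insert B: B < L → go left; B > A → go right; B < E → go left; B < C → go left. Place as left child of C.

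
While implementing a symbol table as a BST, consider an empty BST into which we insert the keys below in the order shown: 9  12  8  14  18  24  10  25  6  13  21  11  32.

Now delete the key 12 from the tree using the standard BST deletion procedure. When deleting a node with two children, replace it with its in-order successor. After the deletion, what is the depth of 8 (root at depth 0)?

Resulting structure (node: left, right):
  9: L=8, R=12
  12: L=10, R=14
  8: L=6, R=–
  14: L=13, R=18
  18: L=–, R=24
  24: L=21, R=25
  10: L=–, R=11
  25: L=–, R=32
  6: L=–, R=–
  13: L=–, R=–
  21: L=–, R=–
  11: L=–, R=–
  32: L=–, R=–

Delete 12 (two children — replace with in-order successor).
After deletion, path to 8: 9 → 8.

1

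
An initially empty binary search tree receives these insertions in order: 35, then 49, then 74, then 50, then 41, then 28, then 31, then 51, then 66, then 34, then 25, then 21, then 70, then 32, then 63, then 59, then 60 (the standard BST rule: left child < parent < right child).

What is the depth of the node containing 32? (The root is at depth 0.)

4

Resulting structure (node: left, right):
  35: L=28, R=49
  49: L=41, R=74
  74: L=50, R=–
  50: L=–, R=51
  41: L=–, R=–
  28: L=25, R=31
  31: L=–, R=34
  51: L=–, R=66
  66: L=63, R=70
  34: L=32, R=–
  25: L=21, R=–
  21: L=–, R=–
  70: L=–, R=–
  32: L=–, R=–
  63: L=59, R=–
  59: L=–, R=60
  60: L=–, R=–

Path to 32: 35 → 28 → 31 → 34 → 32, which is 4 edges.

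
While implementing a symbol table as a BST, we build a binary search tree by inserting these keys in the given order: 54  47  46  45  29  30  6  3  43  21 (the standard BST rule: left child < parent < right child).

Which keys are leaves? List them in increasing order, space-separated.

3 21 43

54: root
47: left child of 54 (depth 1)
46: left child of 47 (depth 2)
45: left child of 46 (depth 3)
29: left child of 45 (depth 4)
30: right child of 29 (depth 5)
6: left child of 29 (depth 5)
3: left child of 6 (depth 6)
43: right child of 30 (depth 6)
21: right child of 6 (depth 6)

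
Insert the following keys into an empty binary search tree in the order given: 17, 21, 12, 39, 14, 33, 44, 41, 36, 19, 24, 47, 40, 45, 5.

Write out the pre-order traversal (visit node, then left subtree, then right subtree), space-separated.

17 12 5 14 21 19 39 33 24 36 44 41 40 47 45

Insert 17: tree is empty, so 17 becomes the root.
Insert 21: 21 > 17 → go right. Place as right child of 17.
Insert 12: 12 < 17 → go left. Place as left child of 17.
Insert 39: 39 > 17 → go right; 39 > 21 → go right. Place as right child of 21.
Insert 14: 14 < 17 → go left; 14 > 12 → go right. Place as right child of 12.
Insert 33: 33 > 17 → go right; 33 > 21 → go right; 33 < 39 → go left. Place as left child of 39.
Insert 44: 44 > 17 → go right; 44 > 21 → go right; 44 > 39 → go right. Place as right child of 39.
Insert 41: 41 > 17 → go right; 41 > 21 → go right; 41 > 39 → go right; 41 < 44 → go left. Place as left child of 44.
Insert 36: 36 > 17 → go right; 36 > 21 → go right; 36 < 39 → go left; 36 > 33 → go right. Place as right child of 33.
Insert 19: 19 > 17 → go right; 19 < 21 → go left. Place as left child of 21.
Insert 24: 24 > 17 → go right; 24 > 21 → go right; 24 < 39 → go left; 24 < 33 → go left. Place as left child of 33.
Insert 47: 47 > 17 → go right; 47 > 21 → go right; 47 > 39 → go right; 47 > 44 → go right. Place as right child of 44.
Insert 40: 40 > 17 → go right; 40 > 21 → go right; 40 > 39 → go right; 40 < 44 → go left; 40 < 41 → go left. Place as left child of 41.
Insert 45: 45 > 17 → go right; 45 > 21 → go right; 45 > 39 → go right; 45 > 44 → go right; 45 < 47 → go left. Place as left child of 47.
Insert 5: 5 < 17 → go left; 5 < 12 → go left. Place as left child of 12.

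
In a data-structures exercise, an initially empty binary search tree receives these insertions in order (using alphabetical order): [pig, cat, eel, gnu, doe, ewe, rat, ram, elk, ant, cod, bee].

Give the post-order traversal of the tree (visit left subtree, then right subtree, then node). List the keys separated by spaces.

bee ant cod doe elk ewe gnu eel cat ram rat pig

Insert pig: tree is empty, so pig becomes the root.
Insert cat: cat < pig → go left. Place as left child of pig.
Insert eel: eel < pig → go left; eel > cat → go right. Place as right child of cat.
Insert gnu: gnu < pig → go left; gnu > cat → go right; gnu > eel → go right. Place as right child of eel.
Insert doe: doe < pig → go left; doe > cat → go right; doe < eel → go left. Place as left child of eel.
Insert ewe: ewe < pig → go left; ewe > cat → go right; ewe > eel → go right; ewe < gnu → go left. Place as left child of gnu.
Insert rat: rat > pig → go right. Place as right child of pig.
Insert ram: ram > pig → go right; ram < rat → go left. Place as left child of rat.
Insert elk: elk < pig → go left; elk > cat → go right; elk > eel → go right; elk < gnu → go left; elk < ewe → go left. Place as left child of ewe.
Insert ant: ant < pig → go left; ant < cat → go left. Place as left child of cat.
Insert cod: cod < pig → go left; cod > cat → go right; cod < eel → go left; cod < doe → go left. Place as left child of doe.
Insert bee: bee < pig → go left; bee < cat → go left; bee > ant → go right. Place as right child of ant.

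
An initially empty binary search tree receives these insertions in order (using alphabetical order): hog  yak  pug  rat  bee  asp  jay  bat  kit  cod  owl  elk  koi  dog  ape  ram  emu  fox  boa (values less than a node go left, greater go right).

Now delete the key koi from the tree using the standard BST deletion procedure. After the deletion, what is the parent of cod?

Insert hog: tree is empty, so hog becomes the root.
Insert yak: yak > hog → go right. Place as right child of hog.
Insert pug: pug > hog → go right; pug < yak → go left. Place as left child of yak.
Insert rat: rat > hog → go right; rat < yak → go left; rat > pug → go right. Place as right child of pug.
Insert bee: bee < hog → go left. Place as left child of hog.
Insert asp: asp < hog → go left; asp < bee → go left. Place as left child of bee.
Insert jay: jay > hog → go right; jay < yak → go left; jay < pug → go left. Place as left child of pug.
Insert bat: bat < hog → go left; bat < bee → go left; bat > asp → go right. Place as right child of asp.
Insert kit: kit > hog → go right; kit < yak → go left; kit < pug → go left; kit > jay → go right. Place as right child of jay.
Insert cod: cod < hog → go left; cod > bee → go right. Place as right child of bee.
Insert owl: owl > hog → go right; owl < yak → go left; owl < pug → go left; owl > jay → go right; owl > kit → go right. Place as right child of kit.
Insert elk: elk < hog → go left; elk > bee → go right; elk > cod → go right. Place as right child of cod.
Insert koi: koi > hog → go right; koi < yak → go left; koi < pug → go left; koi > jay → go right; koi > kit → go right; koi < owl → go left. Place as left child of owl.
Insert dog: dog < hog → go left; dog > bee → go right; dog > cod → go right; dog < elk → go left. Place as left child of elk.
Insert ape: ape < hog → go left; ape < bee → go left; ape < asp → go left. Place as left child of asp.
Insert ram: ram > hog → go right; ram < yak → go left; ram > pug → go right; ram < rat → go left. Place as left child of rat.
Insert emu: emu < hog → go left; emu > bee → go right; emu > cod → go right; emu > elk → go right. Place as right child of elk.
Insert fox: fox < hog → go left; fox > bee → go right; fox > cod → go right; fox > elk → go right; fox > emu → go right. Place as right child of emu.
Insert boa: boa < hog → go left; boa > bee → go right; boa < cod → go left. Place as left child of cod.

Delete koi (at most one child — splice it out).
After deletion, cod's parent is bee.

bee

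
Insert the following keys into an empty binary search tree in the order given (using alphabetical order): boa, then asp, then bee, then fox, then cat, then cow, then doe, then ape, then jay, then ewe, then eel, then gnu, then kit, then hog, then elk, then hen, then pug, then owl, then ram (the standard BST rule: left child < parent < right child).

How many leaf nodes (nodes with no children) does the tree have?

6

Resulting structure (node: left, right):
  boa: L=asp, R=fox
  asp: L=ape, R=bee
  bee: L=–, R=–
  fox: L=cat, R=jay
  cat: L=–, R=cow
  cow: L=–, R=doe
  doe: L=–, R=ewe
  ape: L=–, R=–
  jay: L=gnu, R=kit
  ewe: L=eel, R=–
  eel: L=–, R=elk
  gnu: L=–, R=hog
  kit: L=–, R=pug
  hog: L=hen, R=–
  elk: L=–, R=–
  hen: L=–, R=–
  pug: L=owl, R=ram
  owl: L=–, R=–
  ram: L=–, R=–

Leaves: ape, bee, elk, hen, owl, ram — 6 in total.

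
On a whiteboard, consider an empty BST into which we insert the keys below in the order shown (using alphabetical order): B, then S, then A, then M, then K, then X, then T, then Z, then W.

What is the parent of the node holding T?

X

Resulting structure (node: left, right):
  B: L=A, R=S
  S: L=M, R=X
  A: L=–, R=–
  M: L=K, R=–
  K: L=–, R=–
  X: L=T, R=Z
  T: L=–, R=W
  Z: L=–, R=–
  W: L=–, R=–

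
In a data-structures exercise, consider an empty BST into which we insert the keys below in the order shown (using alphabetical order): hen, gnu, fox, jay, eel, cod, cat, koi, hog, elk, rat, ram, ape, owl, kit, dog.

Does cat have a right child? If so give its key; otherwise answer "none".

hen: root
gnu: left child of hen (depth 1)
fox: left child of gnu (depth 2)
jay: right child of hen (depth 1)
eel: left child of fox (depth 3)
cod: left child of eel (depth 4)
cat: left child of cod (depth 5)
koi: right child of jay (depth 2)
hog: left child of jay (depth 2)
elk: right child of eel (depth 4)
rat: right child of koi (depth 3)
ram: left child of rat (depth 4)
ape: left child of cat (depth 6)
owl: left child of ram (depth 5)
kit: left child of koi (depth 3)
dog: right child of cod (depth 5)

none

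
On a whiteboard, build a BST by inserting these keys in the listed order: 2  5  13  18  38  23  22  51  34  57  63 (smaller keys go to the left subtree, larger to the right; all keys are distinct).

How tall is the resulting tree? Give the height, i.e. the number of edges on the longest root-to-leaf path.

Insert 2: tree is empty, so 2 becomes the root.
Insert 5: 5 > 2 → go right. Place as right child of 2.
Insert 13: 13 > 2 → go right; 13 > 5 → go right. Place as right child of 5.
Insert 18: 18 > 2 → go right; 18 > 5 → go right; 18 > 13 → go right. Place as right child of 13.
Insert 38: 38 > 2 → go right; 38 > 5 → go right; 38 > 13 → go right; 38 > 18 → go right. Place as right child of 18.
Insert 23: 23 > 2 → go right; 23 > 5 → go right; 23 > 13 → go right; 23 > 18 → go right; 23 < 38 → go left. Place as left child of 38.
Insert 22: 22 > 2 → go right; 22 > 5 → go right; 22 > 13 → go right; 22 > 18 → go right; 22 < 38 → go left; 22 < 23 → go left. Place as left child of 23.
Insert 51: 51 > 2 → go right; 51 > 5 → go right; 51 > 13 → go right; 51 > 18 → go right; 51 > 38 → go right. Place as right child of 38.
Insert 34: 34 > 2 → go right; 34 > 5 → go right; 34 > 13 → go right; 34 > 18 → go right; 34 < 38 → go left; 34 > 23 → go right. Place as right child of 23.
Insert 57: 57 > 2 → go right; 57 > 5 → go right; 57 > 13 → go right; 57 > 18 → go right; 57 > 38 → go right; 57 > 51 → go right. Place as right child of 51.
Insert 63: 63 > 2 → go right; 63 > 5 → go right; 63 > 13 → go right; 63 > 18 → go right; 63 > 38 → go right; 63 > 51 → go right; 63 > 57 → go right. Place as right child of 57.

The deepest node is 63 at depth 7.

7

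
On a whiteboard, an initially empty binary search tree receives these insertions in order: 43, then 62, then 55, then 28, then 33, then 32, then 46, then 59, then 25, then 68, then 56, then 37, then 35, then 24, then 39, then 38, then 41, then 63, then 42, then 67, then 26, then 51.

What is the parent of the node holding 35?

43: root
62: right child of 43 (depth 1)
55: left child of 62 (depth 2)
28: left child of 43 (depth 1)
33: right child of 28 (depth 2)
32: left child of 33 (depth 3)
46: left child of 55 (depth 3)
59: right child of 55 (depth 3)
25: left child of 28 (depth 2)
68: right child of 62 (depth 2)
56: left child of 59 (depth 4)
37: right child of 33 (depth 3)
35: left child of 37 (depth 4)
24: left child of 25 (depth 3)
39: right child of 37 (depth 4)
38: left child of 39 (depth 5)
41: right child of 39 (depth 5)
63: left child of 68 (depth 3)
42: right child of 41 (depth 6)
67: right child of 63 (depth 4)
26: right child of 25 (depth 3)
51: right child of 46 (depth 4)

37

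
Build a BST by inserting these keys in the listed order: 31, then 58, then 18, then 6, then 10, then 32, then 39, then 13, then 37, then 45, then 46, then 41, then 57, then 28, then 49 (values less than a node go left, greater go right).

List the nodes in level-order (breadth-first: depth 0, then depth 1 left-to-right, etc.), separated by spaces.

31 18 58 6 28 32 10 39 13 37 45 41 46 57 49

31: root
58: right child of 31 (depth 1)
18: left child of 31 (depth 1)
6: left child of 18 (depth 2)
10: right child of 6 (depth 3)
32: left child of 58 (depth 2)
39: right child of 32 (depth 3)
13: right child of 10 (depth 4)
37: left child of 39 (depth 4)
45: right child of 39 (depth 4)
46: right child of 45 (depth 5)
41: left child of 45 (depth 5)
57: right child of 46 (depth 6)
28: right child of 18 (depth 2)
49: left child of 57 (depth 7)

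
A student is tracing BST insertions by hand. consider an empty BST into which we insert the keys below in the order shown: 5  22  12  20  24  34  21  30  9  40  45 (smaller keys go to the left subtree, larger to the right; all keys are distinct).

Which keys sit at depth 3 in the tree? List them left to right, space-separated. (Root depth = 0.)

Insert 5: tree is empty, so 5 becomes the root.
Insert 22: 22 > 5 → go right. Place as right child of 5.
Insert 12: 12 > 5 → go right; 12 < 22 → go left. Place as left child of 22.
Insert 20: 20 > 5 → go right; 20 < 22 → go left; 20 > 12 → go right. Place as right child of 12.
Insert 24: 24 > 5 → go right; 24 > 22 → go right. Place as right child of 22.
Insert 34: 34 > 5 → go right; 34 > 22 → go right; 34 > 24 → go right. Place as right child of 24.
Insert 21: 21 > 5 → go right; 21 < 22 → go left; 21 > 12 → go right; 21 > 20 → go right. Place as right child of 20.
Insert 30: 30 > 5 → go right; 30 > 22 → go right; 30 > 24 → go right; 30 < 34 → go left. Place as left child of 34.
Insert 9: 9 > 5 → go right; 9 < 22 → go left; 9 < 12 → go left. Place as left child of 12.
Insert 40: 40 > 5 → go right; 40 > 22 → go right; 40 > 24 → go right; 40 > 34 → go right. Place as right child of 34.
Insert 45: 45 > 5 → go right; 45 > 22 → go right; 45 > 24 → go right; 45 > 34 → go right; 45 > 40 → go right. Place as right child of 40.

9 20 34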